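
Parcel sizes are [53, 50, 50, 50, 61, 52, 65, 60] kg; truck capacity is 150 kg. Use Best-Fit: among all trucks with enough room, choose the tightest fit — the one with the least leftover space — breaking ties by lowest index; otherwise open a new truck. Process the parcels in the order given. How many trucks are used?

4 trucks

53 kg → truck 1 (remaining 97 kg)
50 kg → truck 1 (remaining 47 kg)
50 kg → truck 2 (remaining 100 kg)
50 kg → truck 2 (remaining 50 kg)
61 kg → truck 3 (remaining 89 kg)
52 kg → truck 3 (remaining 37 kg)
65 kg → truck 4 (remaining 85 kg)
60 kg → truck 4 (remaining 25 kg)
Final trucks: [53,50] [50,50] [61,52] [65,60].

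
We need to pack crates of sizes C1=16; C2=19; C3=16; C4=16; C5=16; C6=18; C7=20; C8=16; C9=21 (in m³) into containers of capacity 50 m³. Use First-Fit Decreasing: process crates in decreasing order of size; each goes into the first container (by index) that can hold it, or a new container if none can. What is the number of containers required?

4 containers

Sorted descending: 21, 20, 19, 18, 16, 16, 16, 16, 16.
container 1: place 21 m³, 29 m³ left
container 1: place 20 m³, 9 m³ left
container 2: place 19 m³, 31 m³ left
container 2: place 18 m³, 13 m³ left
container 3: place 16 m³, 34 m³ left
container 3: place 16 m³, 18 m³ left
container 3: place 16 m³, 2 m³ left
container 4: place 16 m³, 34 m³ left
container 4: place 16 m³, 18 m³ left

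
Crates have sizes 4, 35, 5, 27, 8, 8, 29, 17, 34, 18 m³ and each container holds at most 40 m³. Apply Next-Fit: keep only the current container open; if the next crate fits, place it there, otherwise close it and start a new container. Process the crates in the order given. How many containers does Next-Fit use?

4 m³ → container 1 (remaining 36 m³)
35 m³ → container 1 (remaining 1 m³)
5 m³ → container 2 (remaining 35 m³)
27 m³ → container 2 (remaining 8 m³)
8 m³ → container 2 (remaining 0 m³)
8 m³ → container 3 (remaining 32 m³)
29 m³ → container 3 (remaining 3 m³)
17 m³ → container 4 (remaining 23 m³)
34 m³ → container 5 (remaining 6 m³)
18 m³ → container 6 (remaining 22 m³)
Final containers: [4,35] [5,27,8] [8,29] [17] [34] [18].

6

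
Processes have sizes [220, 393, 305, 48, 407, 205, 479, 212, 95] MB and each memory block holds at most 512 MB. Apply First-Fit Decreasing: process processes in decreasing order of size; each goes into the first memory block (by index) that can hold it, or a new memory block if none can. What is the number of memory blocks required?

Sorted descending: 479, 407, 393, 305, 220, 212, 205, 95, 48.
Put 479 MB in memory block 1; 33 MB remain.
Put 407 MB in memory block 2; 105 MB remain.
Put 393 MB in memory block 3; 119 MB remain.
Put 305 MB in memory block 4; 207 MB remain.
Put 220 MB in memory block 5; 292 MB remain.
Put 212 MB in memory block 5; 80 MB remain.
Put 205 MB in memory block 4; 2 MB remain.
Put 95 MB in memory block 2; 10 MB remain.
Put 48 MB in memory block 3; 71 MB remain.

5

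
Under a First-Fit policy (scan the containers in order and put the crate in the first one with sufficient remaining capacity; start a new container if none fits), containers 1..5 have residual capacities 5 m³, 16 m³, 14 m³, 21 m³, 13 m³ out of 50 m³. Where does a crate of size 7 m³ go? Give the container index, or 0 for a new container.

Containers with room: container 2 (16 m³), container 3 (14 m³), container 4 (21 m³), container 5 (13 m³).
The first with room is container 2.

2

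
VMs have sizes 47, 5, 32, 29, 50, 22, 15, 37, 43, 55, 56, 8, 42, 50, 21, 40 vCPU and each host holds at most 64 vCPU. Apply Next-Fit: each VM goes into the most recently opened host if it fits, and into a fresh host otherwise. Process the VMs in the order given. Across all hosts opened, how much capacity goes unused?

152

Put 47 vCPU in host 1; 17 vCPU remain.
Put 5 vCPU in host 1; 12 vCPU remain.
Put 32 vCPU in host 2; 32 vCPU remain.
Put 29 vCPU in host 2; 3 vCPU remain.
Put 50 vCPU in host 3; 14 vCPU remain.
Put 22 vCPU in host 4; 42 vCPU remain.
Put 15 vCPU in host 4; 27 vCPU remain.
Put 37 vCPU in host 5; 27 vCPU remain.
Put 43 vCPU in host 6; 21 vCPU remain.
Put 55 vCPU in host 7; 9 vCPU remain.
Put 56 vCPU in host 8; 8 vCPU remain.
Put 8 vCPU in host 8; 0 vCPU remain.
Put 42 vCPU in host 9; 22 vCPU remain.
Put 50 vCPU in host 10; 14 vCPU remain.
Put 21 vCPU in host 11; 43 vCPU remain.
Put 40 vCPU in host 11; 3 vCPU remain.
11 hosts × 64 vCPU = 704 vCPU; used 552 vCPU; unused 152 vCPU.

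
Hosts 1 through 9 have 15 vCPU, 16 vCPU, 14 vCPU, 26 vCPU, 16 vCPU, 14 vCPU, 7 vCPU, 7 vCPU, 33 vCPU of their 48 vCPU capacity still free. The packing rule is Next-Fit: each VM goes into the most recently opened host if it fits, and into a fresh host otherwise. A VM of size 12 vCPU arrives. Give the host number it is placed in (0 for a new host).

Next-Fit only looks at host 9, which has 33 vCPU free.
12 vCPU fits there.

9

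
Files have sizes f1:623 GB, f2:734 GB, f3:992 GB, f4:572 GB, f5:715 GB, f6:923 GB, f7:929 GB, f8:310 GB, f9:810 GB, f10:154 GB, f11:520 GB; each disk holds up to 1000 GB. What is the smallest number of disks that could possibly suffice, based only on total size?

8

Total size = 623 + 734 + 992 + 572 + 715 + 923 + 929 + 310 + 810 + 154 + 520 = 7282 GB.
⌈7282 / 1000⌉ = 8.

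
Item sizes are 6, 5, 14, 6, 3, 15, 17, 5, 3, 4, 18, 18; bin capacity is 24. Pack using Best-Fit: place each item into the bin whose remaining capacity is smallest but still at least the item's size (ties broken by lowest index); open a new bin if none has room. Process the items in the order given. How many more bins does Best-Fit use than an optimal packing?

Best-Fit: [6,5] [14,6,3] [15,3,4] [17,5] [18] [18] → 6 bins.
Total size 114; any packing needs at least ⌈114/24⌉ = 5 bins.
An optimal packing achieves that bound: [18,6] [18,6] [17,5] [15,5,4] [14,3,3] → 5 bins.
Excess: 6 − 5 = 1.

1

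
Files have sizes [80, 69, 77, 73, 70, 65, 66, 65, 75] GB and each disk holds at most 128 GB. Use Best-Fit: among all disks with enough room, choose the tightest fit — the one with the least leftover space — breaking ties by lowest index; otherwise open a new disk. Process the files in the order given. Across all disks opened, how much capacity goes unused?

512

Put 80 GB in disk 1; 48 GB remain.
Put 69 GB in disk 2; 59 GB remain.
Put 77 GB in disk 3; 51 GB remain.
Put 73 GB in disk 4; 55 GB remain.
Put 70 GB in disk 5; 58 GB remain.
Put 65 GB in disk 6; 63 GB remain.
Put 66 GB in disk 7; 62 GB remain.
Put 65 GB in disk 8; 63 GB remain.
Put 75 GB in disk 9; 53 GB remain.
9 disks × 128 GB = 1152 GB; used 640 GB; unused 512 GB.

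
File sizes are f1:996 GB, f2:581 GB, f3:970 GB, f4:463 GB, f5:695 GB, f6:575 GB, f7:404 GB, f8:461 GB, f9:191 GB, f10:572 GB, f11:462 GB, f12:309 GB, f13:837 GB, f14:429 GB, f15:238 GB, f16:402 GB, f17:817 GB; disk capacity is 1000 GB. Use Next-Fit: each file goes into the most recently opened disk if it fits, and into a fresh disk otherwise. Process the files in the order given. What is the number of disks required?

13 disks

Put f1 (996 GB) in disk 1; 4 GB remain.
Put f2 (581 GB) in disk 2; 419 GB remain.
Put f3 (970 GB) in disk 3; 30 GB remain.
Put f4 (463 GB) in disk 4; 537 GB remain.
Put f5 (695 GB) in disk 5; 305 GB remain.
Put f6 (575 GB) in disk 6; 425 GB remain.
Put f7 (404 GB) in disk 6; 21 GB remain.
Put f8 (461 GB) in disk 7; 539 GB remain.
Put f9 (191 GB) in disk 7; 348 GB remain.
Put f10 (572 GB) in disk 8; 428 GB remain.
Put f11 (462 GB) in disk 9; 538 GB remain.
Put f12 (309 GB) in disk 9; 229 GB remain.
Put f13 (837 GB) in disk 10; 163 GB remain.
Put f14 (429 GB) in disk 11; 571 GB remain.
Put f15 (238 GB) in disk 11; 333 GB remain.
Put f16 (402 GB) in disk 12; 598 GB remain.
Put f17 (817 GB) in disk 13; 183 GB remain.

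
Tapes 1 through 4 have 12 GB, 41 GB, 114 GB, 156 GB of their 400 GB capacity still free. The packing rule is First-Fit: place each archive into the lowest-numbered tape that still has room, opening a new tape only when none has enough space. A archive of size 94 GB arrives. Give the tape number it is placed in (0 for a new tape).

Tapes with room: tape 3 (114 GB), tape 4 (156 GB).
The first with room is tape 3.

3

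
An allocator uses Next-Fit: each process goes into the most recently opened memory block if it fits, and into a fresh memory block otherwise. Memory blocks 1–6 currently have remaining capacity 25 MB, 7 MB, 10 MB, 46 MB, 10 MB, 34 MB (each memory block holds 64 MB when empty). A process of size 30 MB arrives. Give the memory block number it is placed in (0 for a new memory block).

6

Next-Fit only looks at memory block 6, which has 34 MB free.
30 MB fits there.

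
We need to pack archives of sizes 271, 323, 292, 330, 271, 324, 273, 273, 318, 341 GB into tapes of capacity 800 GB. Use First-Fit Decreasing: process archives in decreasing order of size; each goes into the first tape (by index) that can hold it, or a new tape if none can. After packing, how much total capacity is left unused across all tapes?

984

Sorted descending: 341, 330, 324, 323, 318, 292, 273, 273, 271, 271.
Put 341 GB in tape 1; 459 GB remain.
Put 330 GB in tape 1; 129 GB remain.
Put 324 GB in tape 2; 476 GB remain.
Put 323 GB in tape 2; 153 GB remain.
Put 318 GB in tape 3; 482 GB remain.
Put 292 GB in tape 3; 190 GB remain.
Put 273 GB in tape 4; 527 GB remain.
Put 273 GB in tape 4; 254 GB remain.
Put 271 GB in tape 5; 529 GB remain.
Put 271 GB in tape 5; 258 GB remain.
5 tapes × 800 GB = 4000 GB; used 3016 GB; unused 984 GB.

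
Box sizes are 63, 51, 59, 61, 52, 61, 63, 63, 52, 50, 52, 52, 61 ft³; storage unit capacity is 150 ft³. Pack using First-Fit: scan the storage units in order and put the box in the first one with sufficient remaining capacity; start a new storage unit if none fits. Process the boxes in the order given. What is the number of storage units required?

7

Put 63 ft³ in storage unit 1; 87 ft³ remain.
Put 51 ft³ in storage unit 1; 36 ft³ remain.
Put 59 ft³ in storage unit 2; 91 ft³ remain.
Put 61 ft³ in storage unit 2; 30 ft³ remain.
Put 52 ft³ in storage unit 3; 98 ft³ remain.
Put 61 ft³ in storage unit 3; 37 ft³ remain.
Put 63 ft³ in storage unit 4; 87 ft³ remain.
Put 63 ft³ in storage unit 4; 24 ft³ remain.
Put 52 ft³ in storage unit 5; 98 ft³ remain.
Put 50 ft³ in storage unit 5; 48 ft³ remain.
Put 52 ft³ in storage unit 6; 98 ft³ remain.
Put 52 ft³ in storage unit 6; 46 ft³ remain.
Put 61 ft³ in storage unit 7; 89 ft³ remain.
Final storage units: [63,51] [59,61] [52,61] [63,63] [52,50] [52,52] [61].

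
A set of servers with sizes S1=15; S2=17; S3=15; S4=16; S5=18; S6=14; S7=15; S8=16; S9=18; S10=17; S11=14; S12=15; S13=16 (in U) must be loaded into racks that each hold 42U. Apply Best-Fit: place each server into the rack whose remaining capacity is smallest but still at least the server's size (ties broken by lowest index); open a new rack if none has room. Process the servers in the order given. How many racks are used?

7

Put S1 (15U) in rack 1; 27U remain.
Put S2 (17U) in rack 1; 10U remain.
Put S3 (15U) in rack 2; 27U remain.
Put S4 (16U) in rack 2; 11U remain.
Put S5 (18U) in rack 3; 24U remain.
Put S6 (14U) in rack 3; 10U remain.
Put S7 (15U) in rack 4; 27U remain.
Put S8 (16U) in rack 4; 11U remain.
Put S9 (18U) in rack 5; 24U remain.
Put S10 (17U) in rack 5; 7U remain.
Put S11 (14U) in rack 6; 28U remain.
Put S12 (15U) in rack 6; 13U remain.
Put S13 (16U) in rack 7; 26U remain.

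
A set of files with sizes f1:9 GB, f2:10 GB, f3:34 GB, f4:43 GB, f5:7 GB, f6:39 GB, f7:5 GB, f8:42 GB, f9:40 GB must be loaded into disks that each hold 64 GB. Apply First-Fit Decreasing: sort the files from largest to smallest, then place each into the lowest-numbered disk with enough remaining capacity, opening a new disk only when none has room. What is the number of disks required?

Sorted descending: 43, 42, 40, 39, 34, 10, 9, 7, 5.
Put 43 GB in disk 1; 21 GB remain.
Put 42 GB in disk 2; 22 GB remain.
Put 40 GB in disk 3; 24 GB remain.
Put 39 GB in disk 4; 25 GB remain.
Put 34 GB in disk 5; 30 GB remain.
Put 10 GB in disk 1; 11 GB remain.
Put 9 GB in disk 1; 2 GB remain.
Put 7 GB in disk 2; 15 GB remain.
Put 5 GB in disk 2; 10 GB remain.

5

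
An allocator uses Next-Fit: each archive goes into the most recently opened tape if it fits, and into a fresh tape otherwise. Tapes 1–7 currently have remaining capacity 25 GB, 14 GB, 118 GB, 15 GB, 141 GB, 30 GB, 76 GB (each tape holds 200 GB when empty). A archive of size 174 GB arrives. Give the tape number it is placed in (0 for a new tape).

Next-Fit only looks at tape 7, which has 76 GB free.
174 GB does not fit, so a new tape is opened.

0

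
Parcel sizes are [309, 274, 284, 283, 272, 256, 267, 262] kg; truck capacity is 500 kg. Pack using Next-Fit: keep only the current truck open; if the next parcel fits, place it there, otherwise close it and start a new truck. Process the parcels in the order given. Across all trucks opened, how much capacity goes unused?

309 kg → truck 1 (remaining 191 kg)
274 kg → truck 2 (remaining 226 kg)
284 kg → truck 3 (remaining 216 kg)
283 kg → truck 4 (remaining 217 kg)
272 kg → truck 5 (remaining 228 kg)
256 kg → truck 6 (remaining 244 kg)
267 kg → truck 7 (remaining 233 kg)
262 kg → truck 8 (remaining 238 kg)
8 trucks × 500 kg = 4000 kg; used 2207 kg; unused 1793 kg.

1793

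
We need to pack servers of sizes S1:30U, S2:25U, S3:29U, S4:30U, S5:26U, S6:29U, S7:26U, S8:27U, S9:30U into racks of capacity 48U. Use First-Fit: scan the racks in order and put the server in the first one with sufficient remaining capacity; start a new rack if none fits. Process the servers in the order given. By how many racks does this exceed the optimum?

First-Fit: [30] [25] [29] [30] [26] [29] [26] [27] [30] → 9 racks.
9 servers exceed 24U (half the capacity), and no two of those can share a rack, so at least 9 racks are needed.
So 9 is already optimal.

0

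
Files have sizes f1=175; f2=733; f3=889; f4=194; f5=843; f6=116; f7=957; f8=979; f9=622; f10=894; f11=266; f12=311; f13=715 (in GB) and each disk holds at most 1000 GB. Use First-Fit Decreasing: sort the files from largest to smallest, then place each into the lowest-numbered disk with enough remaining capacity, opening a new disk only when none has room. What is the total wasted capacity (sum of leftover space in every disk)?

Sorted descending: 979, 957, 894, 889, 843, 733, 715, 622, 311, 266, 194, 175, 116.
Put 979 GB in disk 1; 21 GB remain.
Put 957 GB in disk 2; 43 GB remain.
Put 894 GB in disk 3; 106 GB remain.
Put 889 GB in disk 4; 111 GB remain.
Put 843 GB in disk 5; 157 GB remain.
Put 733 GB in disk 6; 267 GB remain.
Put 715 GB in disk 7; 285 GB remain.
Put 622 GB in disk 8; 378 GB remain.
Put 311 GB in disk 8; 67 GB remain.
Put 266 GB in disk 6; 1 GB remain.
Put 194 GB in disk 7; 91 GB remain.
Put 175 GB in disk 9; 825 GB remain.
Put 116 GB in disk 5; 41 GB remain.
9 disks × 1000 GB = 9000 GB; used 7694 GB; unused 1306 GB.

1306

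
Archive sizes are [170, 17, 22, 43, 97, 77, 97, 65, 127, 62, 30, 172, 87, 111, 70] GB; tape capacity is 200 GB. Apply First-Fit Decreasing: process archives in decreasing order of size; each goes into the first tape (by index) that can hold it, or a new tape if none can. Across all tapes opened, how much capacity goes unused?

Sorted descending: 172, 170, 127, 111, 97, 97, 87, 77, 70, 65, 62, 43, 30, 22, 17.
172 GB → tape 1 (remaining 28 GB)
170 GB → tape 2 (remaining 30 GB)
127 GB → tape 3 (remaining 73 GB)
111 GB → tape 4 (remaining 89 GB)
97 GB → tape 5 (remaining 103 GB)
97 GB → tape 5 (remaining 6 GB)
87 GB → tape 4 (remaining 2 GB)
77 GB → tape 6 (remaining 123 GB)
70 GB → tape 3 (remaining 3 GB)
65 GB → tape 6 (remaining 58 GB)
62 GB → tape 7 (remaining 138 GB)
43 GB → tape 6 (remaining 15 GB)
30 GB → tape 2 (remaining 0 GB)
22 GB → tape 1 (remaining 6 GB)
17 GB → tape 7 (remaining 121 GB)
7 tapes × 200 GB = 1400 GB; used 1247 GB; unused 153 GB.

153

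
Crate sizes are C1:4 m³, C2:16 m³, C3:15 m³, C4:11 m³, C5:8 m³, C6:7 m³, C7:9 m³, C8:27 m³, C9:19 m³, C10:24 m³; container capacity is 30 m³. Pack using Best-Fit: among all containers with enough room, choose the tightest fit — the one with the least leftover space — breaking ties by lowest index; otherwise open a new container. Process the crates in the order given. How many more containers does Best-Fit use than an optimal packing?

1

Best-Fit: [4,16,8] [15,11] [7,9] [27] [19] [24] → 6 containers.
Total size 140 m³; any packing needs at least ⌈140/30⌉ = 5 containers.
An optimal packing achieves that bound: [27] [24,4] [19,11] [16,9] [15,8,7] → 5 containers.
Excess: 6 − 5 = 1.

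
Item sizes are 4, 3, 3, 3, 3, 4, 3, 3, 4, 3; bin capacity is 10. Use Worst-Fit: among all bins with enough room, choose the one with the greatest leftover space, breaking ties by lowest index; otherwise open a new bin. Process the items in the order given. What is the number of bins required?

4 → bin 1 (remaining 6)
3 → bin 1 (remaining 3)
3 → bin 1 (remaining 0)
3 → bin 2 (remaining 7)
3 → bin 2 (remaining 4)
4 → bin 2 (remaining 0)
3 → bin 3 (remaining 7)
3 → bin 3 (remaining 4)
4 → bin 3 (remaining 0)
3 → bin 4 (remaining 7)

4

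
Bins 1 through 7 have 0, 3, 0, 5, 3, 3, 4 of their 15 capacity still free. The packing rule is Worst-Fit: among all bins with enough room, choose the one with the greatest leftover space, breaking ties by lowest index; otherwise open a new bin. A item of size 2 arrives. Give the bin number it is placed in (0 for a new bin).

4

Bins with room: bin 2 (3), bin 4 (5), bin 5 (3), bin 6 (3), bin 7 (4).
Most room is bin 4 with 5 free.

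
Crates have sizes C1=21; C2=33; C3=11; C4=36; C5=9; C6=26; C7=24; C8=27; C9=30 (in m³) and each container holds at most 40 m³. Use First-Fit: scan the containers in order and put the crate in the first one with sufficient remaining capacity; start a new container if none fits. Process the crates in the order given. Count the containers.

C1 (21 m³) → container 1 (remaining 19 m³)
C2 (33 m³) → container 2 (remaining 7 m³)
C3 (11 m³) → container 1 (remaining 8 m³)
C4 (36 m³) → container 3 (remaining 4 m³)
C5 (9 m³) → container 4 (remaining 31 m³)
C6 (26 m³) → container 4 (remaining 5 m³)
C7 (24 m³) → container 5 (remaining 16 m³)
C8 (27 m³) → container 6 (remaining 13 m³)
C9 (30 m³) → container 7 (remaining 10 m³)
Final containers: [21,11] [33] [36] [9,26] [24] [27] [30].

7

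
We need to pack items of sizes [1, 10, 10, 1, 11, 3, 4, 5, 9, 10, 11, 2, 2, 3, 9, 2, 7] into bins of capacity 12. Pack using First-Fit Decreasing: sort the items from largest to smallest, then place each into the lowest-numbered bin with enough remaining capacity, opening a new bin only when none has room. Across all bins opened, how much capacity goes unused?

Sorted descending: 11, 11, 10, 10, 10, 9, 9, 7, 5, 4, 3, 3, 2, 2, 2, 1, 1.
bin 1: place 11, 1 left
bin 2: place 11, 1 left
bin 3: place 10, 2 left
bin 4: place 10, 2 left
bin 5: place 10, 2 left
bin 6: place 9, 3 left
bin 7: place 9, 3 left
bin 8: place 7, 5 left
bin 8: place 5, 0 left
bin 9: place 4, 8 left
bin 6: place 3, 0 left
bin 7: place 3, 0 left
bin 3: place 2, 0 left
bin 4: place 2, 0 left
bin 5: place 2, 0 left
bin 1: place 1, 0 left
bin 2: place 1, 0 left
9 bins × 12 = 108; used 100; unused 8.

8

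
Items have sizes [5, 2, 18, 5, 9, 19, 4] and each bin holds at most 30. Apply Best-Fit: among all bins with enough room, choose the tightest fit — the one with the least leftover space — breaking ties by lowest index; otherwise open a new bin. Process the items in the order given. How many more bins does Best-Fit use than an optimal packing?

Best-Fit: [5,2,18,5] [9,19] [4] → 3 bins.
Total size 62; any packing needs at least ⌈62/30⌉ = 3 bins.
So 3 is already optimal.

0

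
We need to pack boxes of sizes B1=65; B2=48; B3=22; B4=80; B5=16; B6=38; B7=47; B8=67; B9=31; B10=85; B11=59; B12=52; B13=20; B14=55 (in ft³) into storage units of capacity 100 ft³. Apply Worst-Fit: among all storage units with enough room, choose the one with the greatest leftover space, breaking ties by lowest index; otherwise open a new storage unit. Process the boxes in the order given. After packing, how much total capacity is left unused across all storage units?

storage unit 1: place B1 (65 ft³), 35 ft³ left
storage unit 2: place B2 (48 ft³), 52 ft³ left
storage unit 2: place B3 (22 ft³), 30 ft³ left
storage unit 3: place B4 (80 ft³), 20 ft³ left
storage unit 1: place B5 (16 ft³), 19 ft³ left
storage unit 4: place B6 (38 ft³), 62 ft³ left
storage unit 4: place B7 (47 ft³), 15 ft³ left
storage unit 5: place B8 (67 ft³), 33 ft³ left
storage unit 5: place B9 (31 ft³), 2 ft³ left
storage unit 6: place B10 (85 ft³), 15 ft³ left
storage unit 7: place B11 (59 ft³), 41 ft³ left
storage unit 8: place B12 (52 ft³), 48 ft³ left
storage unit 8: place B13 (20 ft³), 28 ft³ left
storage unit 9: place B14 (55 ft³), 45 ft³ left
9 storage units × 100 ft³ = 900 ft³; used 685 ft³; unused 215 ft³.

215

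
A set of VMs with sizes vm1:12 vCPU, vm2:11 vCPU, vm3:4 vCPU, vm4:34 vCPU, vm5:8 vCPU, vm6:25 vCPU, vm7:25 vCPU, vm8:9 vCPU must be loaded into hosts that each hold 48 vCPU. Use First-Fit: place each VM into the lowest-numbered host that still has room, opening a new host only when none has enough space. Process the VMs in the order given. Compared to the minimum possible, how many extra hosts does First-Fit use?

1

First-Fit: [12,11,4,8,9] [34] [25] [25] → 4 hosts.
Total size 128 vCPU; any packing needs at least ⌈128/48⌉ = 3 hosts.
An optimal packing achieves that bound: [34,12] [25,11,9] [25,8,4] → 3 hosts.
Excess: 4 − 3 = 1.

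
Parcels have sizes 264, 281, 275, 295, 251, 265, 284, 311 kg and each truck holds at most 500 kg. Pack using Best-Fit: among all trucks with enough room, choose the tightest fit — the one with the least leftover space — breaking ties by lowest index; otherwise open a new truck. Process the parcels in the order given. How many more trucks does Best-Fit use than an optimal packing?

Best-Fit: [264] [281] [275] [295] [251] [265] [284] [311] → 8 trucks.
8 parcels exceed 250 kg (half the capacity), and no two of those can share a truck, so at least 8 trucks are needed.
So 8 is already optimal.

0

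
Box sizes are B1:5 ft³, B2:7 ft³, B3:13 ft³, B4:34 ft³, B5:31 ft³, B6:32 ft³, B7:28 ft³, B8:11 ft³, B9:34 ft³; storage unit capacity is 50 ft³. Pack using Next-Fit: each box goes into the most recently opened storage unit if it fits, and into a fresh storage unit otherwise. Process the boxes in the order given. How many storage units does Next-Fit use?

B1 (5 ft³) → storage unit 1 (remaining 45 ft³)
B2 (7 ft³) → storage unit 1 (remaining 38 ft³)
B3 (13 ft³) → storage unit 1 (remaining 25 ft³)
B4 (34 ft³) → storage unit 2 (remaining 16 ft³)
B5 (31 ft³) → storage unit 3 (remaining 19 ft³)
B6 (32 ft³) → storage unit 4 (remaining 18 ft³)
B7 (28 ft³) → storage unit 5 (remaining 22 ft³)
B8 (11 ft³) → storage unit 5 (remaining 11 ft³)
B9 (34 ft³) → storage unit 6 (remaining 16 ft³)

6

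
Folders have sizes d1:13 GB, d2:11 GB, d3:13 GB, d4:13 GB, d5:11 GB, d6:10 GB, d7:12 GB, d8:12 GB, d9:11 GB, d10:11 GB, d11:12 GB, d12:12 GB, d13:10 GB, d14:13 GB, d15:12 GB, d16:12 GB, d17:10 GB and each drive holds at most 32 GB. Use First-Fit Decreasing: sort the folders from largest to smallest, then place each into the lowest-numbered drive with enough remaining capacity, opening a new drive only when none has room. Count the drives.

8

Sorted descending: 13, 13, 13, 13, 12, 12, 12, 12, 12, 12, 11, 11, 11, 11, 10, 10, 10.
drive 1: place 13 GB, 19 GB left
drive 1: place 13 GB, 6 GB left
drive 2: place 13 GB, 19 GB left
drive 2: place 13 GB, 6 GB left
drive 3: place 12 GB, 20 GB left
drive 3: place 12 GB, 8 GB left
drive 4: place 12 GB, 20 GB left
drive 4: place 12 GB, 8 GB left
drive 5: place 12 GB, 20 GB left
drive 5: place 12 GB, 8 GB left
drive 6: place 11 GB, 21 GB left
drive 6: place 11 GB, 10 GB left
drive 7: place 11 GB, 21 GB left
drive 7: place 11 GB, 10 GB left
drive 6: place 10 GB, 0 GB left
drive 7: place 10 GB, 0 GB left
drive 8: place 10 GB, 22 GB left
Final drives: [13,13] [13,13] [12,12] [12,12] [12,12] [11,11,10] [11,11,10] [10].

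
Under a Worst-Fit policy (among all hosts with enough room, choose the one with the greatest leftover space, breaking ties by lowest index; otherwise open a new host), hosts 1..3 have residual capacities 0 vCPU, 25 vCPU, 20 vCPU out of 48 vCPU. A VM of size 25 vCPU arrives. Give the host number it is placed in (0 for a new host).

Hosts with room: host 2 (25 vCPU).
Most room is host 2 with 25 vCPU free.

2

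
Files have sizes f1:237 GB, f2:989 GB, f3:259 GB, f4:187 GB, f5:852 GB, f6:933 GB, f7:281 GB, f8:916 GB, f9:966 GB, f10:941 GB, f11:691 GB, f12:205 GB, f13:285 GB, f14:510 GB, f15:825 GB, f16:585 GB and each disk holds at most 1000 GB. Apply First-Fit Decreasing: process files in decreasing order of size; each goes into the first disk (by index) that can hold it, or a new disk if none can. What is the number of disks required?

Sorted descending: 989, 966, 941, 933, 916, 852, 825, 691, 585, 510, 285, 281, 259, 237, 205, 187.
disk 1: place 989 GB, 11 GB left
disk 2: place 966 GB, 34 GB left
disk 3: place 941 GB, 59 GB left
disk 4: place 933 GB, 67 GB left
disk 5: place 916 GB, 84 GB left
disk 6: place 852 GB, 148 GB left
disk 7: place 825 GB, 175 GB left
disk 8: place 691 GB, 309 GB left
disk 9: place 585 GB, 415 GB left
disk 10: place 510 GB, 490 GB left
disk 8: place 285 GB, 24 GB left
disk 9: place 281 GB, 134 GB left
disk 10: place 259 GB, 231 GB left
disk 11: place 237 GB, 763 GB left
disk 10: place 205 GB, 26 GB left
disk 11: place 187 GB, 576 GB left

11 disks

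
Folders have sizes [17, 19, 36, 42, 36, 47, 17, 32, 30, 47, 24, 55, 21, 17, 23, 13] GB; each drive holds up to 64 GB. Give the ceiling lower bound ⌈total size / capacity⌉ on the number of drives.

Total size = 17 + 19 + 36 + 42 + 36 + 47 + 17 + 32 + 30 + 47 + 24 + 55 + 21 + 17 + 23 + 13 = 476 GB.
⌈476 / 64⌉ = 8.

8 drives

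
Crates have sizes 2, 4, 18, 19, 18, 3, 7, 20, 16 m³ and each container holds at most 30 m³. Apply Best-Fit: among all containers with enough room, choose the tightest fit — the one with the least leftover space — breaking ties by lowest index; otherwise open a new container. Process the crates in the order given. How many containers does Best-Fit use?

2 m³ → container 1 (remaining 28 m³)
4 m³ → container 1 (remaining 24 m³)
18 m³ → container 1 (remaining 6 m³)
19 m³ → container 2 (remaining 11 m³)
18 m³ → container 3 (remaining 12 m³)
3 m³ → container 1 (remaining 3 m³)
7 m³ → container 2 (remaining 4 m³)
20 m³ → container 4 (remaining 10 m³)
16 m³ → container 5 (remaining 14 m³)

5 containers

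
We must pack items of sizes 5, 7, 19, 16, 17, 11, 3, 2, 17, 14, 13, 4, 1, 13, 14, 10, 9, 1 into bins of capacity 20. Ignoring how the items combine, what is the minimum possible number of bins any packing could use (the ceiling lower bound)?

Total size = 5 + 7 + 19 + 16 + 17 + 11 + 3 + 2 + 17 + 14 + 13 + 4 + 1 + 13 + 14 + 10 + 9 + 1 = 176.
⌈176 / 20⌉ = 9.

9 bins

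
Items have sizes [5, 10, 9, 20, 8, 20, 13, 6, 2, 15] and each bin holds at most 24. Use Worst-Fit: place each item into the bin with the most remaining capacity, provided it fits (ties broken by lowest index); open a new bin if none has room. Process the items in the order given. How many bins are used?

5 bins

bin 1: place 5, 19 left
bin 1: place 10, 9 left
bin 1: place 9, 0 left
bin 2: place 20, 4 left
bin 3: place 8, 16 left
bin 4: place 20, 4 left
bin 3: place 13, 3 left
bin 5: place 6, 18 left
bin 5: place 2, 16 left
bin 5: place 15, 1 left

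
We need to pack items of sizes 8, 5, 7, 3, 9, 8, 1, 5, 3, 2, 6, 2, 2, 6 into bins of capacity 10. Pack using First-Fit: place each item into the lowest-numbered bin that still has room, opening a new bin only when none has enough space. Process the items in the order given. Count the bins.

8

8 → bin 1 (remaining 2)
5 → bin 2 (remaining 5)
7 → bin 3 (remaining 3)
3 → bin 2 (remaining 2)
9 → bin 4 (remaining 1)
8 → bin 5 (remaining 2)
1 → bin 1 (remaining 1)
5 → bin 6 (remaining 5)
3 → bin 3 (remaining 0)
2 → bin 2 (remaining 0)
6 → bin 7 (remaining 4)
2 → bin 5 (remaining 0)
2 → bin 6 (remaining 3)
6 → bin 8 (remaining 4)
Final bins: [8,1] [5,3,2] [7,3] [9] [8,2] [5,2] [6] [6].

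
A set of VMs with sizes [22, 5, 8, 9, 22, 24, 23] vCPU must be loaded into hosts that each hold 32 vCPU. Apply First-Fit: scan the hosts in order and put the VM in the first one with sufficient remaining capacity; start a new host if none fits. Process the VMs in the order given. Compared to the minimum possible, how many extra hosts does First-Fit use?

First-Fit: [22,5] [8,9] [22] [24] [23] → 5 hosts.
Total size 113 vCPU; any packing needs at least ⌈113/32⌉ = 4 hosts.
An optimal packing achieves that bound: [24,8] [23,9] [22,5] [22] → 4 hosts.
Excess: 5 − 4 = 1.

1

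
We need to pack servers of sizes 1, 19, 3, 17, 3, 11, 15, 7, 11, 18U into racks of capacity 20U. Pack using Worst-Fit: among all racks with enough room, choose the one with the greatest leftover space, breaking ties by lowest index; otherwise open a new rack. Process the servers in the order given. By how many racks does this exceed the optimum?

0

Worst-Fit: [1,19] [3,17] [3,11] [15] [7,11] [18] → 6 racks.
Total size 105U; any packing needs at least ⌈105/20⌉ = 6 racks.
So 6 is already optimal.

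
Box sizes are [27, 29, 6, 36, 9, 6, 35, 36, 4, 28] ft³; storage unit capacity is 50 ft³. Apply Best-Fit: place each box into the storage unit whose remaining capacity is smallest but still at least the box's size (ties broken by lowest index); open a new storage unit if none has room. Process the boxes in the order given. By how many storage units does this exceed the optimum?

0

Best-Fit: [27] [29,6,6] [36,9,4] [35] [36] [28] → 6 storage units.
6 boxes exceed 25 ft³ (half the capacity), and no two of those can share a storage unit, so at least 6 storage units are needed.
So 6 is already optimal.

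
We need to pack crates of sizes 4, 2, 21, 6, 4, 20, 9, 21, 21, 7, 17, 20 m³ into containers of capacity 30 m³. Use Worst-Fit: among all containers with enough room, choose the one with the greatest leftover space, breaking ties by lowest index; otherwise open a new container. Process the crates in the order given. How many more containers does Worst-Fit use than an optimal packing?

0

Worst-Fit: [4,2,21] [6,4,20] [9,21] [21,7] [17] [20] → 6 containers.
Total size 152 m³; any packing needs at least ⌈152/30⌉ = 6 containers.
So 6 is already optimal.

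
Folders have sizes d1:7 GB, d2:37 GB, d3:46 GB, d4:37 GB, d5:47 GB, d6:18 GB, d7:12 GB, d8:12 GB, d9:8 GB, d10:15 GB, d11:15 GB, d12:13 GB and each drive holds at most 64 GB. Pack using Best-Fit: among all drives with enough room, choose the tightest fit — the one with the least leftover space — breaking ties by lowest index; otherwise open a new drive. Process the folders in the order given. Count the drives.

drive 1: place d1 (7 GB), 57 GB left
drive 1: place d2 (37 GB), 20 GB left
drive 2: place d3 (46 GB), 18 GB left
drive 3: place d4 (37 GB), 27 GB left
drive 4: place d5 (47 GB), 17 GB left
drive 2: place d6 (18 GB), 0 GB left
drive 4: place d7 (12 GB), 5 GB left
drive 1: place d8 (12 GB), 8 GB left
drive 1: place d9 (8 GB), 0 GB left
drive 3: place d10 (15 GB), 12 GB left
drive 5: place d11 (15 GB), 49 GB left
drive 5: place d12 (13 GB), 36 GB left

5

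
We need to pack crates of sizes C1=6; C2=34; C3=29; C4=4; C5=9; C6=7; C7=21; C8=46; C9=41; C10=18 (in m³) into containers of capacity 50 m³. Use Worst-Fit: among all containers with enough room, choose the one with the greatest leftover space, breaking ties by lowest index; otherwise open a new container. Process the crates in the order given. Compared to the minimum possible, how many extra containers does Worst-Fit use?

Worst-Fit: [6,34,7] [29,4,9] [21,18] [46] [41] → 5 containers.
Total size 215 m³; any packing needs at least ⌈215/50⌉ = 5 containers.
So 5 is already optimal.

0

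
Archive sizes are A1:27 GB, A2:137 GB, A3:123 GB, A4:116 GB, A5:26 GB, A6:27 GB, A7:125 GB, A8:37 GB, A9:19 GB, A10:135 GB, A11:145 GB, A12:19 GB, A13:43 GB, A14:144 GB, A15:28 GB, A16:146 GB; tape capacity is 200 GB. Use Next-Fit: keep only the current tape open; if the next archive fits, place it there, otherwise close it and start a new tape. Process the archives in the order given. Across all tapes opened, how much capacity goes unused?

303

Put A1 (27 GB) in tape 1; 173 GB remain.
Put A2 (137 GB) in tape 1; 36 GB remain.
Put A3 (123 GB) in tape 2; 77 GB remain.
Put A4 (116 GB) in tape 3; 84 GB remain.
Put A5 (26 GB) in tape 3; 58 GB remain.
Put A6 (27 GB) in tape 3; 31 GB remain.
Put A7 (125 GB) in tape 4; 75 GB remain.
Put A8 (37 GB) in tape 4; 38 GB remain.
Put A9 (19 GB) in tape 4; 19 GB remain.
Put A10 (135 GB) in tape 5; 65 GB remain.
Put A11 (145 GB) in tape 6; 55 GB remain.
Put A12 (19 GB) in tape 6; 36 GB remain.
Put A13 (43 GB) in tape 7; 157 GB remain.
Put A14 (144 GB) in tape 7; 13 GB remain.
Put A15 (28 GB) in tape 8; 172 GB remain.
Put A16 (146 GB) in tape 8; 26 GB remain.
8 tapes × 200 GB = 1600 GB; used 1297 GB; unused 303 GB.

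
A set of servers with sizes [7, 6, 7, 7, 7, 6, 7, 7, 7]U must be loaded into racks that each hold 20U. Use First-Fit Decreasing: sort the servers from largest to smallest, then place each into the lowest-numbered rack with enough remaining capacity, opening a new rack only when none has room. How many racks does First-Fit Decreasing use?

Sorted descending: 7, 7, 7, 7, 7, 7, 7, 6, 6.
7U → rack 1 (remaining 13U)
7U → rack 1 (remaining 6U)
7U → rack 2 (remaining 13U)
7U → rack 2 (remaining 6U)
7U → rack 3 (remaining 13U)
7U → rack 3 (remaining 6U)
7U → rack 4 (remaining 13U)
6U → rack 1 (remaining 0U)
6U → rack 2 (remaining 0U)
Final racks: [7,7,6] [7,7,6] [7,7] [7].

4 racks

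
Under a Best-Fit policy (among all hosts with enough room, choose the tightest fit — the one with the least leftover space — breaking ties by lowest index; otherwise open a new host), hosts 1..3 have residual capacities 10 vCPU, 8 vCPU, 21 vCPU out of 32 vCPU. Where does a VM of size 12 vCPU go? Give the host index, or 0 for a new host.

Hosts with room: host 3 (21 vCPU).
Tightest fit is host 3 with 21 vCPU free.

3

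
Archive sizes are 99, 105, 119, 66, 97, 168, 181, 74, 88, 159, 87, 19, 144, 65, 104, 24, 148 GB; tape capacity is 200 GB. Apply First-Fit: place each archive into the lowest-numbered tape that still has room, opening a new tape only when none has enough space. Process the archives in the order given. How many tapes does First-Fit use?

10

Put 99 GB in tape 1; 101 GB remain.
Put 105 GB in tape 2; 95 GB remain.
Put 119 GB in tape 3; 81 GB remain.
Put 66 GB in tape 1; 35 GB remain.
Put 97 GB in tape 4; 103 GB remain.
Put 168 GB in tape 5; 32 GB remain.
Put 181 GB in tape 6; 19 GB remain.
Put 74 GB in tape 2; 21 GB remain.
Put 88 GB in tape 4; 15 GB remain.
Put 159 GB in tape 7; 41 GB remain.
Put 87 GB in tape 8; 113 GB remain.
Put 19 GB in tape 1; 16 GB remain.
Put 144 GB in tape 9; 56 GB remain.
Put 65 GB in tape 3; 16 GB remain.
Put 104 GB in tape 8; 9 GB remain.
Put 24 GB in tape 5; 8 GB remain.
Put 148 GB in tape 10; 52 GB remain.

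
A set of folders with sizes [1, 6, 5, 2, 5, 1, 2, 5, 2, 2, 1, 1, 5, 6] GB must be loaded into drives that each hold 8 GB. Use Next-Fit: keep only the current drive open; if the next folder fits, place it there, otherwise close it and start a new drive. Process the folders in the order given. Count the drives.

1 GB → drive 1 (remaining 7 GB)
6 GB → drive 1 (remaining 1 GB)
5 GB → drive 2 (remaining 3 GB)
2 GB → drive 2 (remaining 1 GB)
5 GB → drive 3 (remaining 3 GB)
1 GB → drive 3 (remaining 2 GB)
2 GB → drive 3 (remaining 0 GB)
5 GB → drive 4 (remaining 3 GB)
2 GB → drive 4 (remaining 1 GB)
2 GB → drive 5 (remaining 6 GB)
1 GB → drive 5 (remaining 5 GB)
1 GB → drive 5 (remaining 4 GB)
5 GB → drive 6 (remaining 3 GB)
6 GB → drive 7 (remaining 2 GB)

7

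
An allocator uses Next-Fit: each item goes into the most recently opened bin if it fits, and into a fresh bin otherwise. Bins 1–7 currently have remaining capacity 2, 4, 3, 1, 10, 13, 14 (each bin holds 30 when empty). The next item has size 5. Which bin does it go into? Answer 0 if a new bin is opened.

7

Next-Fit only looks at bin 7, which has 14 free.
5 fits there.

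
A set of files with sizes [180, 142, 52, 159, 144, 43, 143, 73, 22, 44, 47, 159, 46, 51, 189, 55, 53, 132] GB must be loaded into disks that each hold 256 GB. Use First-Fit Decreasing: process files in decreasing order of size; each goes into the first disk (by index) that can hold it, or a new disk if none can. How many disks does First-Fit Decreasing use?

Sorted descending: 189, 180, 159, 159, 144, 143, 142, 132, 73, 55, 53, 52, 51, 47, 46, 44, 43, 22.
disk 1: place 189 GB, 67 GB left
disk 2: place 180 GB, 76 GB left
disk 3: place 159 GB, 97 GB left
disk 4: place 159 GB, 97 GB left
disk 5: place 144 GB, 112 GB left
disk 6: place 143 GB, 113 GB left
disk 7: place 142 GB, 114 GB left
disk 8: place 132 GB, 124 GB left
disk 2: place 73 GB, 3 GB left
disk 1: place 55 GB, 12 GB left
disk 3: place 53 GB, 44 GB left
disk 4: place 52 GB, 45 GB left
disk 5: place 51 GB, 61 GB left
disk 5: place 47 GB, 14 GB left
disk 6: place 46 GB, 67 GB left
disk 3: place 44 GB, 0 GB left
disk 4: place 43 GB, 2 GB left
disk 6: place 22 GB, 45 GB left
Final disks: [189,55] [180,73] [159,53,44] [159,52,43] [144,51,47] [143,46,22] [142] [132].

8 disks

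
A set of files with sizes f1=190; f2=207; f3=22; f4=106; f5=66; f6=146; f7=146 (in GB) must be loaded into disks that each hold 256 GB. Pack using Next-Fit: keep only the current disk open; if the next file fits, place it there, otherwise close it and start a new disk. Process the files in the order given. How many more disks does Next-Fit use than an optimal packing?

Next-Fit: [190] [207,22] [106,66] [146] [146] → 5 disks.
Total size 883 GB; any packing needs at least ⌈883/256⌉ = 4 disks.
An optimal packing achieves that bound: [207,22] [190,66] [146,106] [146] → 4 disks.
Excess: 5 − 4 = 1.

1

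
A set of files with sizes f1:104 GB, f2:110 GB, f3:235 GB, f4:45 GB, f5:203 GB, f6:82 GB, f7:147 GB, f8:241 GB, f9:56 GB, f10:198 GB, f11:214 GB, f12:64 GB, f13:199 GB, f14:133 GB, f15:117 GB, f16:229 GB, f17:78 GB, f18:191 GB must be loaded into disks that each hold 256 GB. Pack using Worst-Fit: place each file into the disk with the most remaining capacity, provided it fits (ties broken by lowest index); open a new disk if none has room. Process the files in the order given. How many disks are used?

12

Put f1 (104 GB) in disk 1; 152 GB remain.
Put f2 (110 GB) in disk 1; 42 GB remain.
Put f3 (235 GB) in disk 2; 21 GB remain.
Put f4 (45 GB) in disk 3; 211 GB remain.
Put f5 (203 GB) in disk 3; 8 GB remain.
Put f6 (82 GB) in disk 4; 174 GB remain.
Put f7 (147 GB) in disk 4; 27 GB remain.
Put f8 (241 GB) in disk 5; 15 GB remain.
Put f9 (56 GB) in disk 6; 200 GB remain.
Put f10 (198 GB) in disk 6; 2 GB remain.
Put f11 (214 GB) in disk 7; 42 GB remain.
Put f12 (64 GB) in disk 8; 192 GB remain.
Put f13 (199 GB) in disk 9; 57 GB remain.
Put f14 (133 GB) in disk 8; 59 GB remain.
Put f15 (117 GB) in disk 10; 139 GB remain.
Put f16 (229 GB) in disk 11; 27 GB remain.
Put f17 (78 GB) in disk 10; 61 GB remain.
Put f18 (191 GB) in disk 12; 65 GB remain.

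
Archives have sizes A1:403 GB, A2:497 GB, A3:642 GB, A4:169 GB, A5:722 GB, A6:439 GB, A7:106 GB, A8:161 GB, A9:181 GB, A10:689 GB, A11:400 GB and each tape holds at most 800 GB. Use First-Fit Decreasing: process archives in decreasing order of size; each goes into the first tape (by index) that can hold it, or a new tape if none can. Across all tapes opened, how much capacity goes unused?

Sorted descending: 722, 689, 642, 497, 439, 403, 400, 181, 169, 161, 106.
tape 1: place 722 GB, 78 GB left
tape 2: place 689 GB, 111 GB left
tape 3: place 642 GB, 158 GB left
tape 4: place 497 GB, 303 GB left
tape 5: place 439 GB, 361 GB left
tape 6: place 403 GB, 397 GB left
tape 7: place 400 GB, 400 GB left
tape 4: place 181 GB, 122 GB left
tape 5: place 169 GB, 192 GB left
tape 5: place 161 GB, 31 GB left
tape 2: place 106 GB, 5 GB left
7 tapes × 800 GB = 5600 GB; used 4409 GB; unused 1191 GB.

1191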